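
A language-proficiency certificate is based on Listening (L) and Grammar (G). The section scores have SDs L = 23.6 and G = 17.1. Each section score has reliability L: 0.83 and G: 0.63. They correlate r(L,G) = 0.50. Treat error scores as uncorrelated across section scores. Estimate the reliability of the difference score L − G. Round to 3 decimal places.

0.545

Var(L−G) = 23.6² + 17.1² − 2·23.6·17.1·0.50 = 849.37 − 403.56 = 445.81.
Because errors are independent across components, Cov(Tᵢ,Tⱼ) = Cov(Xᵢ,Xⱼ); the off-diagonal part of the true-score variance is the same as above.
True-score variance = [23.6²·0.83 + 17.1²·0.63] − 403.56 = 646.495 − 403.56 = 242.935.
Reliability = 242.935 / 445.81 = 0.545.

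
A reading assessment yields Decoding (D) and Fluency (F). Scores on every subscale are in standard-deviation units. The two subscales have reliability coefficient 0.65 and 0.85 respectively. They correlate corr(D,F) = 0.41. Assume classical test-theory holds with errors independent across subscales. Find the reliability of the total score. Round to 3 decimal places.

Var(D+F) = 2 + 2·[0.41] = 2 + 0.82 = 2.82.
Under uncorrelated errors the observed covariances equal the true-score covariances, so only the own-variance terms attenuate.
True-score variance = [0.65 + 0.85] + 0.82 = 1.5 + 0.82 = 2.32.
Reliability = 2.32 / 2.82 = 0.823.

0.823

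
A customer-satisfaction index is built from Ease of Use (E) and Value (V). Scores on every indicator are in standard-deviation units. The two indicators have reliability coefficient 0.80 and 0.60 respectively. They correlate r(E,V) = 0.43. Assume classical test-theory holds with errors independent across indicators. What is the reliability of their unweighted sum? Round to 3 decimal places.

0.790

Var(E+V) = 2 + 2·[0.43] = 2 + 0.86 = 2.86.
Under uncorrelated errors the observed covariances equal the true-score covariances, so only the own-variance terms attenuate.
True-score variance = [0.80 + 0.60] + 0.86 = 1.4 + 0.86 = 2.26.
Reliability = 2.26 / 2.86 = 0.790.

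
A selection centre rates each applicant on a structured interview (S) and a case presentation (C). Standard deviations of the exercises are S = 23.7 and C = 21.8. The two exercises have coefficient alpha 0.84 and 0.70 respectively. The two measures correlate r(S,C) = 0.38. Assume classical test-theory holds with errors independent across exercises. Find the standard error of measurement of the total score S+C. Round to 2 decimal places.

Var(total) = 1036.93 + 392.662 = 1429.59.
True-score variance = 804.488 + 392.662 = 1197.15, so reliability = 0.8374.
Error variance = 1429.59 − 1197.15 = 232.442; SEM = √232.442 = 15.25.

15.25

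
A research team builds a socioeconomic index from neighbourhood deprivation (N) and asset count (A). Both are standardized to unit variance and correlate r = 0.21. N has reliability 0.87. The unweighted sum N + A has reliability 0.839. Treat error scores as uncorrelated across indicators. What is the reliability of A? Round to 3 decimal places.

0.740

Var(N+A) = 2 + 2·0.21 = 2.420.
True-score variance = ρ_N + ρ_A + 2·0.21, so 0.839 = (0.87 + ρ_A + 0.42) / 2.420.
ρ_A = 0.839·2.420 − 0.87 − 0.42 = 0.740.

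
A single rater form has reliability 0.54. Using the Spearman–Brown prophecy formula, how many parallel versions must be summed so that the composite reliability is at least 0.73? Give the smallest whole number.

k ≥ ρ*(1−ρ₁)/(ρ₁(1−ρ*)) = 0.73·0.46 / (0.54·0.27) = 2.303.
Smallest integer k = 3.

3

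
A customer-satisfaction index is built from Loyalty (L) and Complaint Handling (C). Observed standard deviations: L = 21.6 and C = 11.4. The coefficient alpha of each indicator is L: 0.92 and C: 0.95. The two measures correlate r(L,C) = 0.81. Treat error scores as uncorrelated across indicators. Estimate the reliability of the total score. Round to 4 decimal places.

Var(L+C) = 21.6² + 11.4² + 2·[21.6·11.4·0.81] = 596.52 + 398.909 = 995.429.
With uncorrelated errors the cross-covariances are all true-score covariance, so they carry over unchanged; only the diagonal terms shrink to ρᵢσᵢ².
True-score variance = [21.6²·0.92 + 11.4²·0.95] + 398.909 = 552.697 + 398.909 = 951.606.
Reliability = 951.606 / 995.429 = 0.9560.

0.9560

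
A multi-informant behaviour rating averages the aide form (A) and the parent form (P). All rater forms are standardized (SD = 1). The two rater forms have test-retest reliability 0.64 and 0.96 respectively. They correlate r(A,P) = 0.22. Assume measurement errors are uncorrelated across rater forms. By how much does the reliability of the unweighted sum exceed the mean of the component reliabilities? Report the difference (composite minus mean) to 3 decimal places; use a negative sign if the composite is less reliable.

0.036

Var(sum) = 2 + 0.44 = 2.44; true-score variance = 1.6 + 0.44 = 2.04; composite reliability = 0.8361.
Mean component reliability = 0.8000.
Difference = 0.8361 − 0.8000 = 0.036.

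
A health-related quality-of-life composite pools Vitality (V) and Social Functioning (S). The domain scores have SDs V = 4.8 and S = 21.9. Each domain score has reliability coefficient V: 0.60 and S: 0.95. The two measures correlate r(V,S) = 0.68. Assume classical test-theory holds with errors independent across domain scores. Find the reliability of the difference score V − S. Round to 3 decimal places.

Var(V−S) = 4.8² + 21.9² − 2·4.8·21.9·0.68 = 502.65 − 142.963 = 359.687.
With uncorrelated errors the cross-covariances are all true-score covariance, so they carry over unchanged; only the diagonal terms shrink to ρᵢσᵢ².
True-score variance = [4.8²·0.60 + 21.9²·0.95] − 142.963 = 469.453 − 142.963 = 326.49.
Reliability = 326.49 / 359.687 = 0.908.

0.908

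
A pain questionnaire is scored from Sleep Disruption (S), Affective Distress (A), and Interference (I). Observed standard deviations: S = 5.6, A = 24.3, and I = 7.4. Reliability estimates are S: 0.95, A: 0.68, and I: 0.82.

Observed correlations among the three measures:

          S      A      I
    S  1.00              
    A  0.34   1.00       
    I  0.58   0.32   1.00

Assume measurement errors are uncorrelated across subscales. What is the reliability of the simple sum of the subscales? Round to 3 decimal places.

0.785

Var(S+A+I) = 5.6² + 24.3² + 7.4² + 2·[5.6·24.3·0.34 + 5.6·7.4·0.58 + 24.3·7.4·0.32] = 676.61 + 255.69 = 932.3.
Because errors are independent across components, Cov(Tᵢ,Tⱼ) = Cov(Xᵢ,Xⱼ); the off-diagonal part of the true-score variance is the same as above.
True-score variance = [5.6²·0.95 + 24.3²·0.68 + 7.4²·0.82] + 255.69 = 476.228 + 255.69 = 731.918.
Reliability = 731.918 / 932.3 = 0.785.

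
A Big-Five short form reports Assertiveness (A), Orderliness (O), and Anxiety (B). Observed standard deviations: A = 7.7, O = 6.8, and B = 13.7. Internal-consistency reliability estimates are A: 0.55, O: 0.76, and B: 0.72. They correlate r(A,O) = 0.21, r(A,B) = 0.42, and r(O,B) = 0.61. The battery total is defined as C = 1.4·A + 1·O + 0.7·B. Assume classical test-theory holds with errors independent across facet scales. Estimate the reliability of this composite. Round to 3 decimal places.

Var(C) = 1.4²·7.7² + 6.8² + 0.7²·13.7² + 2·[1.4·7.7·6.8·0.21 + 0.98·7.7·13.7·0.42 + 0.7·6.8·13.7·0.61] = 254.416 + 197.186 = 451.602.
Because errors are independent across components, Cov(Tᵢ,Tⱼ) = Cov(Xᵢ,Xⱼ); the off-diagonal part of the true-score variance is the same as above.
True-score variance = [1.4²·7.7²·0.55 + 6.8²·0.76 + 0.7²·13.7²·0.72] + 197.186 = 165.274 + 197.186 = 362.46.
Reliability = 362.46 / 451.602 = 0.803.

0.803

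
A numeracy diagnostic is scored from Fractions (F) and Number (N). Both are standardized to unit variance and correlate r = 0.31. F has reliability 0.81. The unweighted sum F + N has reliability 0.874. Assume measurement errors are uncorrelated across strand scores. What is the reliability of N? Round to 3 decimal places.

Var(F+N) = 2 + 2·0.31 = 2.620.
True-score variance = ρ_F + ρ_N + 2·0.31, so 0.874 = (0.81 + ρ_N + 0.62) / 2.620.
ρ_N = 0.874·2.620 − 0.81 − 0.62 = 0.860.

0.860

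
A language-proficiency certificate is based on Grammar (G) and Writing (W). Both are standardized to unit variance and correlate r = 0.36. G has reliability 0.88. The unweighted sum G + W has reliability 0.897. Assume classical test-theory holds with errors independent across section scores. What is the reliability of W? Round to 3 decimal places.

0.840

Var(G+W) = 2 + 2·0.36 = 2.720.
True-score variance = ρ_G + ρ_W + 2·0.36, so 0.897 = (0.88 + ρ_W + 0.72) / 2.720.
ρ_W = 0.897·2.720 − 0.88 − 0.72 = 0.840.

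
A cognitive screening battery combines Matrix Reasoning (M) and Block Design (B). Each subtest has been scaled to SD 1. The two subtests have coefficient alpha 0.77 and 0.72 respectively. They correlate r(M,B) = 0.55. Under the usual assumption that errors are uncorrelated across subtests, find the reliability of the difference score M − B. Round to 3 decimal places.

0.433

Var(M−B) = 1 + 1 − 2·0.55 = 2 − 1.1 = 0.9.
With uncorrelated errors the cross-covariances are all true-score covariance, so they carry over unchanged; only the diagonal terms shrink to ρᵢσᵢ².
True-score variance = [0.77 + 0.72] − 1.1 = 1.49 − 1.1 = 0.39.
Reliability = 0.39 / 0.9 = 0.433.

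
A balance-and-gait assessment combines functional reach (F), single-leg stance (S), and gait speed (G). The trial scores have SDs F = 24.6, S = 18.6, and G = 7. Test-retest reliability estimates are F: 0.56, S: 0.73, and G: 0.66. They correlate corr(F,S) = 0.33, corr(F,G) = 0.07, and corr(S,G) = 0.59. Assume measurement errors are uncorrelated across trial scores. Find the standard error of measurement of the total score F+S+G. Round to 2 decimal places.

19.40

Var(total) = 1000.12 + 479.734 = 1479.85.
True-score variance = 623.78 + 479.734 = 1103.51, so reliability = 0.7457.
Error variance = 1479.85 − 1103.51 = 376.34; SEM = √376.34 = 19.40.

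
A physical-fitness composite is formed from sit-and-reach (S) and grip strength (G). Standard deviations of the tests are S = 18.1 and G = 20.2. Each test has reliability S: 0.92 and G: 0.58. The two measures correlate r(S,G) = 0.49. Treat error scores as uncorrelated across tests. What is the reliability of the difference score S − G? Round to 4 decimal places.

Var(S−G) = 18.1² + 20.2² − 2·18.1·20.2·0.49 = 735.65 − 358.308 = 377.342.
Because errors are independent across components, Cov(Tᵢ,Tⱼ) = Cov(Xᵢ,Xⱼ); the off-diagonal part of the true-score variance is the same as above.
True-score variance = [18.1²·0.92 + 20.2²·0.58] − 358.308 = 538.064 − 358.308 = 179.757.
Reliability = 179.757 / 377.342 = 0.4764.

0.4764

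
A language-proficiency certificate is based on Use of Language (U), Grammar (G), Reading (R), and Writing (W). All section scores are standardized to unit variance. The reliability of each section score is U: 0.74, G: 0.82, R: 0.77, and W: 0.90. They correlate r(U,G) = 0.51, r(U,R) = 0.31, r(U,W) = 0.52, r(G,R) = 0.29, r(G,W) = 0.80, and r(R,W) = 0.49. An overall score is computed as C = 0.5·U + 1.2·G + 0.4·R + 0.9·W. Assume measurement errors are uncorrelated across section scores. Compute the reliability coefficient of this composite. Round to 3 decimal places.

Var(C) = 0.5² + 1.2² + 0.4² + 0.9² + 2·[0.6·0.51 + 0.2·0.31 + 0.45·0.52 + 0.48·0.29 + 1.08·0.80 + 0.36·0.49] = 2.66 + 3.5632 = 6.2232.
Because errors are independent across components, Cov(Tᵢ,Tⱼ) = Cov(Xᵢ,Xⱼ); the off-diagonal part of the true-score variance is the same as above.
True-score variance = [0.5²·0.74 + 1.2²·0.82 + 0.4²·0.77 + 0.9²·0.90] + 3.5632 = 2.218 + 3.5632 = 5.7812.
Reliability = 5.7812 / 6.2232 = 0.929.

0.929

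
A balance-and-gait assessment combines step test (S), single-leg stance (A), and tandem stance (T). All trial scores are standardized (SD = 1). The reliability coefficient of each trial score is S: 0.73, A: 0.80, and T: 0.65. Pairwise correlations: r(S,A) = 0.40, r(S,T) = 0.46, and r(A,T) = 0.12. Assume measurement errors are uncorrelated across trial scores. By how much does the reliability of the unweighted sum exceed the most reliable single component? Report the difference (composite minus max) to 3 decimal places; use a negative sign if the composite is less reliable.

Var(sum) = 3 + 1.96 = 4.96; true-score variance = 2.18 + 1.96 = 4.14; composite reliability = 0.8347.
Max component reliability = 0.8000.
Difference = 0.8347 − 0.8000 = 0.035.

0.035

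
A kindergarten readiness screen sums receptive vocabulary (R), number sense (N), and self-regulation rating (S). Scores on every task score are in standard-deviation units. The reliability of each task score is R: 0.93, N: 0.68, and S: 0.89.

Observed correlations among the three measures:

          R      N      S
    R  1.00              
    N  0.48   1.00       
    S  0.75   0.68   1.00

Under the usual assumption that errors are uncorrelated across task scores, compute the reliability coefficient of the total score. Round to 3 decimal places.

Var(R+N+S) = 3 + 2·[0.48 + 0.75 + 0.68] = 3 + 3.82 = 6.82.
With uncorrelated errors the cross-covariances are all true-score covariance, so they carry over unchanged; only the diagonal terms shrink to ρᵢσᵢ².
True-score variance = [0.93 + 0.68 + 0.89] + 3.82 = 2.5 + 3.82 = 6.32.
Reliability = 6.32 / 6.82 = 0.927.

0.927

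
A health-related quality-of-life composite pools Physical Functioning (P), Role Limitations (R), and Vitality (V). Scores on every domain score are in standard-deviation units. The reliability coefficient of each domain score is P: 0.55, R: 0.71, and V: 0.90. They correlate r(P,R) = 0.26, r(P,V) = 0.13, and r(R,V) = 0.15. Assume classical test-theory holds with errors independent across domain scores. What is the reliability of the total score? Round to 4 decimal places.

0.7941

Var(P+R+V) = 3 + 2·[0.26 + 0.13 + 0.15] = 3 + 1.08 = 4.08.
With uncorrelated errors the cross-covariances are all true-score covariance, so they carry over unchanged; only the diagonal terms shrink to ρᵢσᵢ².
True-score variance = [0.55 + 0.71 + 0.90] + 1.08 = 2.16 + 1.08 = 3.24.
Reliability = 3.24 / 4.08 = 0.7941.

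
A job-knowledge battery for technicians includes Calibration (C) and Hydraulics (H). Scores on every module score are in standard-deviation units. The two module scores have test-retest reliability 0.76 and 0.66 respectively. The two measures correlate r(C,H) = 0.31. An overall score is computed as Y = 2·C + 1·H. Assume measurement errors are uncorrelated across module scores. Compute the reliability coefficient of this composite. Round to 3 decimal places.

Var(Y) = 2² + 1 + 2·[2·0.31] = 5 + 1.24 = 6.24.
Because errors are independent across components, Cov(Tᵢ,Tⱼ) = Cov(Xᵢ,Xⱼ); the off-diagonal part of the true-score variance is the same as above.
True-score variance = [2²·0.76 + 0.66] + 1.24 = 3.7 + 1.24 = 4.94.
Reliability = 4.94 / 6.24 = 0.792.

0.792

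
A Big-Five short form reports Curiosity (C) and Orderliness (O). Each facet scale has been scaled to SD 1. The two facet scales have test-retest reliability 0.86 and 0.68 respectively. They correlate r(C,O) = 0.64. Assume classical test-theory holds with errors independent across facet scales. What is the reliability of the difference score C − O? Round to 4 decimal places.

Var(C−O) = 1 + 1 − 2·0.64 = 2 − 1.28 = 0.72.
Under uncorrelated errors the observed covariances equal the true-score covariances, so only the own-variance terms attenuate.
True-score variance = [0.86 + 0.68] − 1.28 = 1.54 − 1.28 = 0.26.
Reliability = 0.26 / 0.72 = 0.3611.

0.3611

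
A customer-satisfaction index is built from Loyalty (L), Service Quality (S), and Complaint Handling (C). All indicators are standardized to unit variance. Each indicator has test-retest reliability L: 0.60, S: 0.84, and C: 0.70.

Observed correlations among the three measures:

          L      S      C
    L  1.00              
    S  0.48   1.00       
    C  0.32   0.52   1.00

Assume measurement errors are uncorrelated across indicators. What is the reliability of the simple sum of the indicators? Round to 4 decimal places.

0.8475

Var(L+S+C) = 3 + 2·[0.48 + 0.32 + 0.52] = 3 + 2.64 = 5.64.
Because errors are independent across components, Cov(Tᵢ,Tⱼ) = Cov(Xᵢ,Xⱼ); the off-diagonal part of the true-score variance is the same as above.
True-score variance = [0.60 + 0.84 + 0.70] + 2.64 = 2.14 + 2.64 = 4.78.
Reliability = 4.78 / 5.64 = 0.8475.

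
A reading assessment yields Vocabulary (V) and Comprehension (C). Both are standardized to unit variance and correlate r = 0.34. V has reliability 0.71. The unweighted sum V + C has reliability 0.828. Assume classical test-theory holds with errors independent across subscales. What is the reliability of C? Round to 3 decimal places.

Var(V+C) = 2 + 2·0.34 = 2.680.
True-score variance = ρ_V + ρ_C + 2·0.34, so 0.828 = (0.71 + ρ_C + 0.68) / 2.680.
ρ_C = 0.828·2.680 − 0.71 − 0.68 = 0.829.

0.829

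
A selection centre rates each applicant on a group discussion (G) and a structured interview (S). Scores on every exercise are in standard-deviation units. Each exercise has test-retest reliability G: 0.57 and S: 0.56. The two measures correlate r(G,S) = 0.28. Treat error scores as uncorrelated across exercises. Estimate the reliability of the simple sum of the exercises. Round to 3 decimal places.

Var(G+S) = 2 + 2·[0.28] = 2 + 0.56 = 2.56.
With uncorrelated errors the cross-covariances are all true-score covariance, so they carry over unchanged; only the diagonal terms shrink to ρᵢσᵢ².
True-score variance = [0.57 + 0.56] + 0.56 = 1.13 + 0.56 = 1.69.
Reliability = 1.69 / 2.56 = 0.660.

0.660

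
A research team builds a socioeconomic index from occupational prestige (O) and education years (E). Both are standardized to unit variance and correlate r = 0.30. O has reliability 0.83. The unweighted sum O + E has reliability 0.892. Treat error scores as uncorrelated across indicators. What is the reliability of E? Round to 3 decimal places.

0.889

Var(O+E) = 2 + 2·0.30 = 2.600.
True-score variance = ρ_O + ρ_E + 2·0.30, so 0.892 = (0.83 + ρ_E + 0.60) / 2.600.
ρ_E = 0.892·2.600 − 0.83 − 0.60 = 0.889.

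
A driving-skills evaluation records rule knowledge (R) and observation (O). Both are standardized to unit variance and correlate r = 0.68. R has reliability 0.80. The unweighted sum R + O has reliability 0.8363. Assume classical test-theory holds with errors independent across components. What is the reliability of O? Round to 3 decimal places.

Var(R+O) = 2 + 2·0.68 = 3.360.
True-score variance = ρ_R + ρ_O + 2·0.68, so 0.8363 = (0.80 + ρ_O + 1.36) / 3.360.
ρ_O = 0.8363·3.360 − 0.80 − 1.36 = 0.650.

0.650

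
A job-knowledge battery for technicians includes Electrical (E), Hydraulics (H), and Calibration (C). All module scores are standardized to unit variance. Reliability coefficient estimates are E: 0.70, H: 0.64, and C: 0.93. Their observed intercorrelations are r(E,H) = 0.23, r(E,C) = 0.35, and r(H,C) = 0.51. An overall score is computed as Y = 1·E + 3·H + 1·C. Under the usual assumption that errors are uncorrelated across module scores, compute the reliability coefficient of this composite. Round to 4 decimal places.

0.7763

Var(Y) = 1 + 3² + 1 + 2·[3·0.23 + 0.35 + 3·0.51] = 11 + 5.14 = 16.14.
With uncorrelated errors the cross-covariances are all true-score covariance, so they carry over unchanged; only the diagonal terms shrink to ρᵢσᵢ².
True-score variance = [0.70 + 3²·0.64 + 0.93] + 5.14 = 7.39 + 5.14 = 12.53.
Reliability = 12.53 / 16.14 = 0.7763.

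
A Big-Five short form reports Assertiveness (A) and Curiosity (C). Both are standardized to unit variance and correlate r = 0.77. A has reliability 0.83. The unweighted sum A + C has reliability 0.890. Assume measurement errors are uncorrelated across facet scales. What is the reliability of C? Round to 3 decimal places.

0.781

Var(A+C) = 2 + 2·0.77 = 3.540.
True-score variance = ρ_A + ρ_C + 2·0.77, so 0.890 = (0.83 + ρ_C + 1.54) / 3.540.
ρ_C = 0.890·3.540 − 0.83 − 1.54 = 0.781.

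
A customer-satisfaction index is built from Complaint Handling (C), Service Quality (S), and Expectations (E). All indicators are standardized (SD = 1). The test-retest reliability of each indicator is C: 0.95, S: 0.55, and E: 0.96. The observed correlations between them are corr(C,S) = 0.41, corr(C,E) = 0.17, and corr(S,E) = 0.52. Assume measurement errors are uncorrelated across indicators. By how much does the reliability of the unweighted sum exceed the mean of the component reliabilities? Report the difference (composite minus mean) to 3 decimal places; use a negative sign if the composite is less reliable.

Var(sum) = 3 + 2.2 = 5.2; true-score variance = 2.46 + 2.2 = 4.66; composite reliability = 0.8962.
Mean component reliability = 0.8200.
Difference = 0.8962 − 0.8200 = 0.076.

0.076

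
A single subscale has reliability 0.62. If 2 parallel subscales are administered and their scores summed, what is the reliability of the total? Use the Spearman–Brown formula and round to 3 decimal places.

ρ_k = kρ / (1 + (k−1)ρ) = 2·0.62 / (1 + 1·0.62) = 1.240 / 1.620 = 0.765.

0.765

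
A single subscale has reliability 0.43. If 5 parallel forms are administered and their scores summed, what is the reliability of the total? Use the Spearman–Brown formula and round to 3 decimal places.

0.790

ρ_k = kρ / (1 + (k−1)ρ) = 5·0.43 / (1 + 4·0.43) = 2.150 / 2.720 = 0.790.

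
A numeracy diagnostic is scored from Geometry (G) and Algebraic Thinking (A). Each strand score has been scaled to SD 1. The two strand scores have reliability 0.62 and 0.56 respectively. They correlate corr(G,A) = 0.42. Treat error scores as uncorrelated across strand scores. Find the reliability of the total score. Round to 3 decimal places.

0.711

Var(G+A) = 2 + 2·[0.42] = 2 + 0.84 = 2.84.
Because errors are independent across components, Cov(Tᵢ,Tⱼ) = Cov(Xᵢ,Xⱼ); the off-diagonal part of the true-score variance is the same as above.
True-score variance = [0.62 + 0.56] + 0.84 = 1.18 + 0.84 = 2.02.
Reliability = 2.02 / 2.84 = 0.711.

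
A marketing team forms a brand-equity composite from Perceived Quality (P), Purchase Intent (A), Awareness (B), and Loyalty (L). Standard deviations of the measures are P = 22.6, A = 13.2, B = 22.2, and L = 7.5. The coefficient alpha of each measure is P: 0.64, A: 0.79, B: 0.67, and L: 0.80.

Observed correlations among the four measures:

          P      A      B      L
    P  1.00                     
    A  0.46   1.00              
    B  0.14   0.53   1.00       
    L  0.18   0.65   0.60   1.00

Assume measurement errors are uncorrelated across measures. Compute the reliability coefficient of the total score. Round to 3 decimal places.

0.832

Var(P+A+B+L) = 22.6² + 13.2² + 22.2² + 7.5² + 2·[22.6·13.2·0.46 + 22.6·22.2·0.14 + 22.6·7.5·0.18 + 13.2·22.2·0.53 + 13.2·7.5·0.65 + 22.2·7.5·0.60] = 1234.09 + 1115.08 = 2349.17.
Under uncorrelated errors the observed covariances equal the true-score covariances, so only the own-variance terms attenuate.
True-score variance = [22.6²·0.64 + 13.2²·0.79 + 22.2²·0.67 + 7.5²·0.80] + 1115.08 = 839.739 + 1115.08 = 1954.82.
Reliability = 1954.82 / 2349.17 = 0.832.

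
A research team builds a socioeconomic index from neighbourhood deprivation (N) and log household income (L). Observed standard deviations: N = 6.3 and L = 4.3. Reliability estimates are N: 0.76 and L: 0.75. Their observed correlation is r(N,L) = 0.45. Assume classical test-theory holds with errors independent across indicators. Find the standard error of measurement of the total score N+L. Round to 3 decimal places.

3.761

Var(total) = 58.18 + 24.381 = 82.561.
True-score variance = 44.0319 + 24.381 = 68.4129, so reliability = 0.8286.
Error variance = 82.561 − 68.4129 = 14.1481; SEM = √14.1481 = 3.761.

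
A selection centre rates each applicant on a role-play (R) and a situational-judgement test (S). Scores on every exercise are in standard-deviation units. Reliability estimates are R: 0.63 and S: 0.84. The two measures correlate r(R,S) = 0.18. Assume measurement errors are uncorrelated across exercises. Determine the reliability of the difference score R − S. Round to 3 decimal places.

Var(R−S) = 1 + 1 − 2·0.18 = 2 − 0.36 = 1.64.
Because errors are independent across components, Cov(Tᵢ,Tⱼ) = Cov(Xᵢ,Xⱼ); the off-diagonal part of the true-score variance is the same as above.
True-score variance = [0.63 + 0.84] − 0.36 = 1.47 − 0.36 = 1.11.
Reliability = 1.11 / 1.64 = 0.677.

0.677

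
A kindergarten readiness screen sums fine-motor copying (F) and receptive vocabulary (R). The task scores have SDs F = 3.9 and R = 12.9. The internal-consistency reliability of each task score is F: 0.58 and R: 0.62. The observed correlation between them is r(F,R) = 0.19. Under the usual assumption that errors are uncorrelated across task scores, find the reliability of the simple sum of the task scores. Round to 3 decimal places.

Var(F+R) = 3.9² + 12.9² + 2·[3.9·12.9·0.19] = 181.62 + 19.1178 = 200.738.
Under uncorrelated errors the observed covariances equal the true-score covariances, so only the own-variance terms attenuate.
True-score variance = [3.9²·0.58 + 12.9²·0.62] + 19.1178 = 111.996 + 19.1178 = 131.114.
Reliability = 131.114 / 200.738 = 0.653.

0.653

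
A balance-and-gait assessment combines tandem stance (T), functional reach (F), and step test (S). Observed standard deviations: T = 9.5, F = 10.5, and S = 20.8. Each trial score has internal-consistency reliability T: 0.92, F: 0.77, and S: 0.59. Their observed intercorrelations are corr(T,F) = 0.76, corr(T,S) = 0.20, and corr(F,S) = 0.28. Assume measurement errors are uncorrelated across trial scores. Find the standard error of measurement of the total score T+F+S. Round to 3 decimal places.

Var(total) = 633.14 + 352.964 = 986.104.
True-score variance = 423.18 + 352.964 = 776.144, so reliability = 0.7871.
Error variance = 986.104 − 776.144 = 209.96; SEM = √209.96 = 14.490.

14.490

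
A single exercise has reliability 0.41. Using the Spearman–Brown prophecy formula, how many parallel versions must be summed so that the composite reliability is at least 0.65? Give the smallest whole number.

k ≥ ρ*(1−ρ₁)/(ρ₁(1−ρ*)) = 0.65·0.59 / (0.41·0.35) = 2.672.
Smallest integer k = 3.

3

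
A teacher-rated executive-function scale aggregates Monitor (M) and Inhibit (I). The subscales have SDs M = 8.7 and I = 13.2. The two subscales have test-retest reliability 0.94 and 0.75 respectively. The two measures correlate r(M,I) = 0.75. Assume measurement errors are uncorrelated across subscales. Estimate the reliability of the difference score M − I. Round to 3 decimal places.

Var(M−I) = 8.7² + 13.2² − 2·8.7·13.2·0.75 = 249.93 − 172.26 = 77.67.
Under uncorrelated errors the observed covariances equal the true-score covariances, so only the own-variance terms attenuate.
True-score variance = [8.7²·0.94 + 13.2²·0.75] − 172.26 = 201.829 − 172.26 = 29.5686.
Reliability = 29.5686 / 77.67 = 0.381.

0.381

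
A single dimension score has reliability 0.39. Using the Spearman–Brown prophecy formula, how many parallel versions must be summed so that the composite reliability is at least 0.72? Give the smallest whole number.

5

k ≥ ρ*(1−ρ₁)/(ρ₁(1−ρ*)) = 0.72·0.61 / (0.39·0.28) = 4.022.
Smallest integer k = 5.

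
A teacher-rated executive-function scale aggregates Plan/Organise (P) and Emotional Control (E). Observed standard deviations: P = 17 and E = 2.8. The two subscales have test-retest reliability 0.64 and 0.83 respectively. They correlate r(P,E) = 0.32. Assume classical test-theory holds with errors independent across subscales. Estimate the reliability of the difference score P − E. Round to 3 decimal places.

0.604

Var(P−E) = 17² + 2.8² − 2·17·2.8·0.32 = 296.84 − 30.464 = 266.376.
Because errors are independent across components, Cov(Tᵢ,Tⱼ) = Cov(Xᵢ,Xⱼ); the off-diagonal part of the true-score variance is the same as above.
True-score variance = [17²·0.64 + 2.8²·0.83] − 30.464 = 191.467 − 30.464 = 161.003.
Reliability = 161.003 / 266.376 = 0.604.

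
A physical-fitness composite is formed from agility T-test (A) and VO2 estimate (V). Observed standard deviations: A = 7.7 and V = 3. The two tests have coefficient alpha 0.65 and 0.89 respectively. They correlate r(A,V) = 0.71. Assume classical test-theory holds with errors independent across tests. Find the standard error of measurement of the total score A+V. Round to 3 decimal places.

Var(total) = 68.29 + 32.802 = 101.092.
True-score variance = 46.5485 + 32.802 = 79.3505, so reliability = 0.7849.
Error variance = 101.092 − 79.3505 = 21.7415; SEM = √21.7415 = 4.663.

4.663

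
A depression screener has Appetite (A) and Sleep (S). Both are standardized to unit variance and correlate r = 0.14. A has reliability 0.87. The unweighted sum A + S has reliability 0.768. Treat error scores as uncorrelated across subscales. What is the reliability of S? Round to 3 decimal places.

Var(A+S) = 2 + 2·0.14 = 2.280.
True-score variance = ρ_A + ρ_S + 2·0.14, so 0.768 = (0.87 + ρ_S + 0.28) / 2.280.
ρ_S = 0.768·2.280 − 0.87 − 0.28 = 0.601.

0.601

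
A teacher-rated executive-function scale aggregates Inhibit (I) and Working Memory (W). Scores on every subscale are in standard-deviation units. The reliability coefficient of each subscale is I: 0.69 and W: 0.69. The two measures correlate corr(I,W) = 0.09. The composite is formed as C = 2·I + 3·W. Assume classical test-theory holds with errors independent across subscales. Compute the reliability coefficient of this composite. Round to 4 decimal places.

Var(C) = 2² + 3² + 2·[6·0.09] = 13 + 1.08 = 14.08.
Because errors are independent across components, Cov(Tᵢ,Tⱼ) = Cov(Xᵢ,Xⱼ); the off-diagonal part of the true-score variance is the same as above.
True-score variance = [2²·0.69 + 3²·0.69] + 1.08 = 8.97 + 1.08 = 10.05.
Reliability = 10.05 / 14.08 = 0.7138.

0.7138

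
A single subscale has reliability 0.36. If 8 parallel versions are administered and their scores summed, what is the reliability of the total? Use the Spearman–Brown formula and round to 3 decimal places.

0.818

ρ_k = kρ / (1 + (k−1)ρ) = 8·0.36 / (1 + 7·0.36) = 2.880 / 3.520 = 0.818.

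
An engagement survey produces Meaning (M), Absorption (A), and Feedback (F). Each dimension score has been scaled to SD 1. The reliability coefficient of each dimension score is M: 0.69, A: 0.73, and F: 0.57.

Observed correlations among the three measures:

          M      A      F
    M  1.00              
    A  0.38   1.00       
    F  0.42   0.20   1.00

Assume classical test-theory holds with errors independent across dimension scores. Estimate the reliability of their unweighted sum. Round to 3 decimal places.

Var(M+A+F) = 3 + 2·[0.38 + 0.42 + 0.20] = 3 + 2 = 5.
Under uncorrelated errors the observed covariances equal the true-score covariances, so only the own-variance terms attenuate.
True-score variance = [0.69 + 0.73 + 0.57] + 2 = 1.99 + 2 = 3.99.
Reliability = 3.99 / 5 = 0.798.

0.798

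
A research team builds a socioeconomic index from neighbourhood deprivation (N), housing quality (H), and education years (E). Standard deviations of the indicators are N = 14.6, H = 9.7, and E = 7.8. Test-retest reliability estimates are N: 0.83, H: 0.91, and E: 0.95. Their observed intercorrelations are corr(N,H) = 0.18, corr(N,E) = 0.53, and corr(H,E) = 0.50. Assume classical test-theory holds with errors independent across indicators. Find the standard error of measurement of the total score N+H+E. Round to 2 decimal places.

6.91

Var(total) = 368.09 + 247.356 = 615.446.
True-score variance = 320.343 + 247.356 = 567.699, so reliability = 0.9224.
Error variance = 615.446 − 567.699 = 47.7473; SEM = √47.7473 = 6.91.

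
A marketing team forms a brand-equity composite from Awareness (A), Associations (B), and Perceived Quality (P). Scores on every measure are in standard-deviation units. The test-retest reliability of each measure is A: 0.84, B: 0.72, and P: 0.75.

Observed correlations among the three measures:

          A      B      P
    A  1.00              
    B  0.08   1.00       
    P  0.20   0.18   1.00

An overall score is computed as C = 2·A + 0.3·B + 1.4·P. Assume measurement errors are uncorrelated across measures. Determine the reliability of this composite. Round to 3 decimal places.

Var(C) = 2² + 0.3² + 1.4² + 2·[0.6·0.08 + 2.8·0.20 + 0.42·0.18] = 6.05 + 1.3672 = 7.4172.
With uncorrelated errors the cross-covariances are all true-score covariance, so they carry over unchanged; only the diagonal terms shrink to ρᵢσᵢ².
True-score variance = [2²·0.84 + 0.3²·0.72 + 1.4²·0.75] + 1.3672 = 4.8948 + 1.3672 = 6.262.
Reliability = 6.262 / 7.4172 = 0.844.

0.844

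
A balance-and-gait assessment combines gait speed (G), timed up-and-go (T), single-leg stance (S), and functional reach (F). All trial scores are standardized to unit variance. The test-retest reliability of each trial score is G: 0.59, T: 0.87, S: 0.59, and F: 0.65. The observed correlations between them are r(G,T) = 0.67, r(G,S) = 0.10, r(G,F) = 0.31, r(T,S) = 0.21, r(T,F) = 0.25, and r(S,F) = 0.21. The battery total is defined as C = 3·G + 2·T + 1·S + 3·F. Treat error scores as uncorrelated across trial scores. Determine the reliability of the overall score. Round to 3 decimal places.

0.816

Var(C) = 3² + 2² + 1 + 3² + 2·[6·0.67 + 3·0.10 + 9·0.31 + 2·0.21 + 6·0.25 + 3·0.21] = 23 + 19.32 = 42.32.
Under uncorrelated errors the observed covariances equal the true-score covariances, so only the own-variance terms attenuate.
True-score variance = [3²·0.59 + 2²·0.87 + 0.59 + 3²·0.65] + 19.32 = 15.23 + 19.32 = 34.55.
Reliability = 34.55 / 42.32 = 0.816.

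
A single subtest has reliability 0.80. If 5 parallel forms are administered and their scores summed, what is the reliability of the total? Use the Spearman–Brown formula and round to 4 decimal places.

ρ_k = kρ / (1 + (k−1)ρ) = 5·0.80 / (1 + 4·0.80) = 4.000 / 4.200 = 0.9524.

0.9524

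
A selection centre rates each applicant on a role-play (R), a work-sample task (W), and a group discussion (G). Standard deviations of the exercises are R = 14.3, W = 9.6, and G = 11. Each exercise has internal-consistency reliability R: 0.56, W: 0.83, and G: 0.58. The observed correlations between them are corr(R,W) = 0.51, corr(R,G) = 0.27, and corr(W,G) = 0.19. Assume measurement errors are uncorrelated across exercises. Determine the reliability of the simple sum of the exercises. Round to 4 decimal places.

Var(R+W+G) = 14.3² + 9.6² + 11² + 2·[14.3·9.6·0.51 + 14.3·11·0.27 + 9.6·11·0.19] = 417.65 + 265.096 = 682.746.
Because errors are independent across components, Cov(Tᵢ,Tⱼ) = Cov(Xᵢ,Xⱼ); the off-diagonal part of the true-score variance is the same as above.
True-score variance = [14.3²·0.56 + 9.6²·0.83 + 11²·0.58] + 265.096 = 261.187 + 265.096 = 526.283.
Reliability = 526.283 / 682.746 = 0.7708.

0.7708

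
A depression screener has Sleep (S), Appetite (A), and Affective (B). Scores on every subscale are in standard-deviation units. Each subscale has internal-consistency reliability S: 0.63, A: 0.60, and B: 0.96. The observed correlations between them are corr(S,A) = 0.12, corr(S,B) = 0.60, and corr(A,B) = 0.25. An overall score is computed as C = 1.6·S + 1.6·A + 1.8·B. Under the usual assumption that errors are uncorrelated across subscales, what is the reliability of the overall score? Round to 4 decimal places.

0.8485

Var(C) = 1.6² + 1.6² + 1.8² + 2·[2.56·0.12 + 2.88·0.60 + 2.88·0.25] = 8.36 + 5.5104 = 13.8704.
With uncorrelated errors the cross-covariances are all true-score covariance, so they carry over unchanged; only the diagonal terms shrink to ρᵢσᵢ².
True-score variance = [1.6²·0.63 + 1.6²·0.60 + 1.8²·0.96] + 5.5104 = 6.2592 + 5.5104 = 11.7696.
Reliability = 11.7696 / 13.8704 = 0.8485.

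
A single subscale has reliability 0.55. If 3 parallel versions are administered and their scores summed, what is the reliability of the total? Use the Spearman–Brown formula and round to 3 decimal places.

ρ_k = kρ / (1 + (k−1)ρ) = 3·0.55 / (1 + 2·0.55) = 1.650 / 2.100 = 0.786.

0.786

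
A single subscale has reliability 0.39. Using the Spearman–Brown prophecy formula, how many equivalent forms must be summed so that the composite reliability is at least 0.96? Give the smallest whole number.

k ≥ ρ*(1−ρ₁)/(ρ₁(1−ρ*)) = 0.96·0.61 / (0.39·0.04) = 37.538.
Smallest integer k = 38.

38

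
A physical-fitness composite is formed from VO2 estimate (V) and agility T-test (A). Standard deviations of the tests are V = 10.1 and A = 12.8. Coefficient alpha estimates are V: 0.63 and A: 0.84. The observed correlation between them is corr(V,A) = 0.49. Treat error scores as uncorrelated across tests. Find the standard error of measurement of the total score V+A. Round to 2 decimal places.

8.00

Var(total) = 265.85 + 126.694 = 392.544.
True-score variance = 201.892 + 126.694 = 328.586, so reliability = 0.8371.
Error variance = 392.544 − 328.586 = 63.9581; SEM = √63.9581 = 8.00.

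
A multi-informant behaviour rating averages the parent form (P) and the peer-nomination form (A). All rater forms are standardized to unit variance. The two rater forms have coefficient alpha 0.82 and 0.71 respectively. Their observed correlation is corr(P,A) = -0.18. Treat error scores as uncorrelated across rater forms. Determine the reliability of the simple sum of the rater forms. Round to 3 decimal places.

Var(P+A) = 2 + 2·[(-0.18)] = 2 − 0.36 = 1.64.
With uncorrelated errors the cross-covariances are all true-score covariance, so they carry over unchanged; only the diagonal terms shrink to ρᵢσᵢ².
True-score variance = [0.82 + 0.71] − 0.36 = 1.53 − 0.36 = 1.17.
Reliability = 1.17 / 1.64 = 0.713.

0.713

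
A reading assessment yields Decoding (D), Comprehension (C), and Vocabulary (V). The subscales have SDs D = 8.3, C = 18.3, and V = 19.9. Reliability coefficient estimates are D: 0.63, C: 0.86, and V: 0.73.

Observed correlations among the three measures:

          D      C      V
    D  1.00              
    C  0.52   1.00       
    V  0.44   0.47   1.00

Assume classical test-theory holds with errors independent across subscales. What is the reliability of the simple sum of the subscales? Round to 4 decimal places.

0.8760

Var(D+C+V) = 8.3² + 18.3² + 19.9² + 2·[8.3·18.3·0.52 + 8.3·19.9·0.44 + 18.3·19.9·0.47] = 799.79 + 645.635 = 1445.42.
With uncorrelated errors the cross-covariances are all true-score covariance, so they carry over unchanged; only the diagonal terms shrink to ρᵢσᵢ².
True-score variance = [8.3²·0.63 + 18.3²·0.86 + 19.9²·0.73] + 645.635 = 620.493 + 645.635 = 1266.13.
Reliability = 1266.13 / 1445.42 = 0.8760.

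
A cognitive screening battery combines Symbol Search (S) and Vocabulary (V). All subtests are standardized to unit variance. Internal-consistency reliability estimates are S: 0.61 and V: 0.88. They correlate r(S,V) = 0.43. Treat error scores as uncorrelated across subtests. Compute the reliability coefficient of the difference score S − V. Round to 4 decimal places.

0.5526

Var(S−V) = 1 + 1 − 2·0.43 = 2 − 0.86 = 1.14.
Under uncorrelated errors the observed covariances equal the true-score covariances, so only the own-variance terms attenuate.
True-score variance = [0.61 + 0.88] − 0.86 = 1.49 − 0.86 = 0.63.
Reliability = 0.63 / 1.14 = 0.5526.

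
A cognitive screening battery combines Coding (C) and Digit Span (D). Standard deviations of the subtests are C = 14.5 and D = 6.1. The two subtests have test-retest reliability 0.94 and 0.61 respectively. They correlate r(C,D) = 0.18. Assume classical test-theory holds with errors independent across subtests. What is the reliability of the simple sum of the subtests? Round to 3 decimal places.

0.903

Var(C+D) = 14.5² + 6.1² + 2·[14.5·6.1·0.18] = 247.46 + 31.842 = 279.302.
With uncorrelated errors the cross-covariances are all true-score covariance, so they carry over unchanged; only the diagonal terms shrink to ρᵢσᵢ².
True-score variance = [14.5²·0.94 + 6.1²·0.61] + 31.842 = 220.333 + 31.842 = 252.175.
Reliability = 252.175 / 279.302 = 0.903.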